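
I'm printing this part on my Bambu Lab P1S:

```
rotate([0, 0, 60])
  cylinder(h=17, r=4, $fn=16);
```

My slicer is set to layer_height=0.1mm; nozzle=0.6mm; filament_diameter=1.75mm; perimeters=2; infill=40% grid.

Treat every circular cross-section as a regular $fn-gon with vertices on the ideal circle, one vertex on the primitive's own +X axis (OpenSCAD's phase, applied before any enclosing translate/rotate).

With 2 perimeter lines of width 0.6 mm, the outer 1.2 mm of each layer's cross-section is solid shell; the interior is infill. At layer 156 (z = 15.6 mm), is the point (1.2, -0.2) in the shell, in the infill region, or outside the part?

At z = 15.6 mm: the r=4 cylinder gives a regular 16-gon of circumradius 4 (constant along its height); (rotated 60° about Z; rotation is an isometry so areas/perimeters/island counts are preserved). Overall, the cross-section is a single solid region. Undo the 60° rotation: the query point maps to (0.427, -1.139) in the un-rotated model frame. The nearest boundary edge runs (-0.00, -4.00)→(1.53, -3.70); distance from the point to it = 2.72 mm. The point is inside the cross-section and 2.72 mm from the nearest boundary — more than the 1.2 mm shell width (2 × 0.6), so it's in the infill interior.

infill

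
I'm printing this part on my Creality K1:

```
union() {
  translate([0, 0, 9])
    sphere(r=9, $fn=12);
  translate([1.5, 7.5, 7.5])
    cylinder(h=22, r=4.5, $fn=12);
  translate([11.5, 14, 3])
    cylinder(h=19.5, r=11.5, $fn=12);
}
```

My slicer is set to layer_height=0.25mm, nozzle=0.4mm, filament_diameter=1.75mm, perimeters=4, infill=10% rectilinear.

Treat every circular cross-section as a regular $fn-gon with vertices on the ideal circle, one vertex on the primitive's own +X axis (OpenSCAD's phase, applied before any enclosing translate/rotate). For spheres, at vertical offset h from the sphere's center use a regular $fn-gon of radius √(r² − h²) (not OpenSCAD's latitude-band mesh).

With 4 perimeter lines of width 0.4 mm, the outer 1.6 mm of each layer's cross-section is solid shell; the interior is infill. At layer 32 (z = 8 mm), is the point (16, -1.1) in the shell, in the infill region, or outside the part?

outside

At z = 8 mm: the r=9 sphere contributes a regular 12-gon of circumradius √(9²−1²) = 8.944; the cylinder at (1.5, 7.5): section is a regular 12-gon, circumradius r=4.5; the r=11.5 cylinder at (11.5, 14) contributes a regular 12-gon of circumradius 11.5; Merging all regions: the regions partially overlap (shared area 62.72 mm²), so overlapping operands fuse into one piece — 1 connected region. Overall, the cross-section is a single solid region. The nearest boundary edge runs (17.25, 4.04)→(11.50, 2.50); distance from the point to it = 4.64 mm. The point is not inside any of the regions above, so it lies outside the cross-section (4.64 mm from the nearest boundary).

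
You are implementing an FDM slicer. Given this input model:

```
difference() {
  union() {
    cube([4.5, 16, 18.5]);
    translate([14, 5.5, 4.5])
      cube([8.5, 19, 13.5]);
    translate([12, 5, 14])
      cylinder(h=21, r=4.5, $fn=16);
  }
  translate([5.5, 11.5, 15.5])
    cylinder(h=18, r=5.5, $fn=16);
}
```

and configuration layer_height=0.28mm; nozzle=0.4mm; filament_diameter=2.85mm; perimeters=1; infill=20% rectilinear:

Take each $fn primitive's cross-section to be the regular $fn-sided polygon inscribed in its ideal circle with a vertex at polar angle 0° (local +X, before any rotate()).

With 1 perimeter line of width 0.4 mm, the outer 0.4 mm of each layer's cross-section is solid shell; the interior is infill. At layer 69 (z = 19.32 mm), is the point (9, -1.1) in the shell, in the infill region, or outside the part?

At z = 19.32 mm: the cube is not intersected at this z (z outside [0, 18.5]); the cube at (14, 5.5) is not intersected at this z (z outside [4.5, 18]); the cylinder at (12, 5): section is a regular 16-gon, circumradius r=4.5; Combining (union): only the r=4.5 cylinder at (12, 5) is present, so the union is just that shape — 1 connected region; the r=5.5 cylinder at (5.5, 11.5) gives a regular 16-gon of circumradius 5.5 (constant along its height); Subtracting the remaining from the first: starting from that combined region, the r=5.5 cylinder at (5.5, 11.5) partially overlaps it — only the 1.62 mm² overlap (of its 92.61 mm²) is removed, clipping the outline — 1 connected region. Overall, the cross-section is a single solid region. The nearest boundary edge runs (12.00, 0.50)→(10.28, 0.84); distance from the point to it = 2.33 mm. The point is not inside any of the regions above, so it lies outside the cross-section (2.33 mm from the nearest boundary).

outside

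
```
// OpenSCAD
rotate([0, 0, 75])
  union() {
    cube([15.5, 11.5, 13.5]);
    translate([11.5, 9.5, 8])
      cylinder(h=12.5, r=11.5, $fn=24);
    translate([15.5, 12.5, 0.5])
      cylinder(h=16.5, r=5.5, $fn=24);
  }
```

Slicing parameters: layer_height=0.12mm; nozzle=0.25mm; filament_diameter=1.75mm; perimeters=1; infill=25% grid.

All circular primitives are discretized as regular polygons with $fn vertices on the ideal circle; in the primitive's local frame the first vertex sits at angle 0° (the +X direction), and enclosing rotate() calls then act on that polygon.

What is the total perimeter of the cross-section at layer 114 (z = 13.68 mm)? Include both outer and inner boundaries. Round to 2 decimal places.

At z = 13.68 mm: the cube is absent (z outside [0, 13.5]); the r=11.5 cylinder at (11.5, 9.5) gives a regular 24-gon of circumradius 11.5 (constant along its height) (perimeter = 2·24·11.500·sin(180°/24) = 72.05 mm); the cylinder at (15.5, 12.5): section is a regular 24-gon, circumradius r=5.5 (perimeter = 2·24·5.500·sin(180°/24) = 34.46 mm); Taking the union: the r=5.5 cylinder at (15.5, 12.5) lies entirely inside the r=11.5 cylinder at (11.5, 9.5), so the union is just the r=11.5 cylinder at (11.5, 9.5) — boundary = 72.05 mm; (whole slice rotated 75° about Z — lengths, areas and connectivity unchanged). Overall, the cross-section is a single solid region. Total boundary length (outer) = 72.05 mm.

72.05 mm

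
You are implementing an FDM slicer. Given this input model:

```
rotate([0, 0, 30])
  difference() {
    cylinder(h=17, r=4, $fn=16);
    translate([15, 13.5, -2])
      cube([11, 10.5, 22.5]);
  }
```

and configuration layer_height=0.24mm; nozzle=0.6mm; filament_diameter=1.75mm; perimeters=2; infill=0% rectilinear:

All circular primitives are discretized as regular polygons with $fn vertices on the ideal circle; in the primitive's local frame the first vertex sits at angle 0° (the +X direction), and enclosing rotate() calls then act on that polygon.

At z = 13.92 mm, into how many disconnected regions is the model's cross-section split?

At z = 13.92 mm: the r=4 cylinder contributes a regular 16-gon of circumradius 4; the cube at (15, 13.5) (footprint 11×10.5) is included at this height; After the difference (first − rest): starting from the r=4 cylinder, the 11×10.5 cube at (15, 13.5) misses the remaining region (no effect) — 1 connected region; (rotated 30° about Z; rotation is an isometry so areas/perimeters/island counts are preserved). The result has 1 disconnected region.

1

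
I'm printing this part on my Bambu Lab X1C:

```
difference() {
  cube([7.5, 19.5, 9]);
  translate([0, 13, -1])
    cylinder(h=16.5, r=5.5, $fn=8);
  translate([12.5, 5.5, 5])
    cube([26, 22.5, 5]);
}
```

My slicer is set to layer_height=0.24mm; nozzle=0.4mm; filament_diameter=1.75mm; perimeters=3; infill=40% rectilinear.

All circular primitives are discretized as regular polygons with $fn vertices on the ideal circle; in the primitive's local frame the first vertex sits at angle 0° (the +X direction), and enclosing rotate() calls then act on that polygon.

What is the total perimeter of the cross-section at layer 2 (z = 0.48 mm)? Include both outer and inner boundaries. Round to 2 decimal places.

At z = 0.48 mm: the cube is present — its section is the full 7.5×19.5 rectangle (perimeter 54.00 mm); the r=5.5 cylinder at (0, 13) gives a regular 8-gon of circumradius 5.5 (constant along its height) (perimeter = 2·8·5.500·sin(180°/8) = 33.68 mm); the cube at (12.5, 5.5) is absent (z outside [5, 10]); Subtracting the remaining from the first: starting from the 7.5×19.5 cube, the r=5.5 cylinder at (0, 13) partially overlaps it — only the 42.78 mm² overlap (of its 85.56 mm²) is removed, clipping the outline — boundary = 59.84 mm. Overall, the cross-section is a single solid region. Total boundary length (outer) = 59.84 mm.

59.84 mm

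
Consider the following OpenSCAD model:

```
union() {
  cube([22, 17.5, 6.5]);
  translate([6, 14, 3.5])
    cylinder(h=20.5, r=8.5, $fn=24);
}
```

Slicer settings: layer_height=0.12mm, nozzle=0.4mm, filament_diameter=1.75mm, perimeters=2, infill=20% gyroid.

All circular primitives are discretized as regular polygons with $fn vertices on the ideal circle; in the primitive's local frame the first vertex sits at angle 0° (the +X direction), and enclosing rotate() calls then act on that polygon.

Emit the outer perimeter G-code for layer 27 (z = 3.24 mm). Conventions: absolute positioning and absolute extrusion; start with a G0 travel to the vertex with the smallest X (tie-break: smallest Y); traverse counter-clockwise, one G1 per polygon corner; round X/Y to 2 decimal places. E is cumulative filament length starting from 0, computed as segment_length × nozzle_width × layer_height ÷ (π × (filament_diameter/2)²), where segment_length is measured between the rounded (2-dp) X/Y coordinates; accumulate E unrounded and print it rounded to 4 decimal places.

At z = 3.24 mm: the 22×17.5 cube contributes its full rectangle; the cylinder at (6, 14) is absent (z outside [3.5, 24]); Combining (union): only the 22×17.5 cube is present, so the union is just that shape — 1 connected region. The outline is a single polygon with 4 vertices. Extrusion per mm of travel: 0.4 × 0.12 / (π × 0.875²) = 0.019956. Accumulating E over each segment gives final E = 1.5765.

G0 X0.00 Y0.00 Z3.24
G1 X22.00 Y0.00 E0.4390
G1 X22.00 Y17.50 E0.7883
G1 X0.00 Y17.50 E1.2273
G1 X0.00 Y0.00 E1.5765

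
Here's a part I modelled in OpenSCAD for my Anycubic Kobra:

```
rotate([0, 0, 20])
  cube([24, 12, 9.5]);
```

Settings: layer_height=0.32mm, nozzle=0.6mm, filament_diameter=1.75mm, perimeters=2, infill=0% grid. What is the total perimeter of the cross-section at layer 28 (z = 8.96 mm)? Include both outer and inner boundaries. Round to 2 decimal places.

At z = 8.96 mm: the 24×12 cube contributes its full rectangle (perimeter 72.00 mm); (whole slice rotated 20° about Z — lengths, areas and connectivity unchanged). Overall, the cross-section is a single solid region. Total boundary length (outer) = 72.00 mm.

72.00 mm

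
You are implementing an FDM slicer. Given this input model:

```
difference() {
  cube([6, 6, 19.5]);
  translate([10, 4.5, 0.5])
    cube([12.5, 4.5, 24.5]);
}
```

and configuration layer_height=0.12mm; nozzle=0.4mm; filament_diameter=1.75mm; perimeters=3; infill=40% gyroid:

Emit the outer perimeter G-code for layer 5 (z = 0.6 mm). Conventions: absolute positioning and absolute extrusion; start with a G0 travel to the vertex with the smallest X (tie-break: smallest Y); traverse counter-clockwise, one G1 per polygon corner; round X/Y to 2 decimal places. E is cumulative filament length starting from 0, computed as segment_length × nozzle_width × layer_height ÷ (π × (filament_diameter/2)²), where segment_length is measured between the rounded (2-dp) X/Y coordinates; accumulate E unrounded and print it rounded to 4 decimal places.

G0 X0.00 Y0.00 Z0.60
G1 X6.00 Y0.00 E0.1197
G1 X6.00 Y6.00 E0.2395
G1 X0.00 Y6.00 E0.3592
G1 X0.00 Y0.00 E0.4789

At z = 0.6 mm: the cube is present — its section is the full 6×6 rectangle; the 12.5×4.5 cube at (10, 4.5) contributes its full rectangle; Taking the first minus the rest: starting from the 6×6 cube, the 12.5×4.5 cube at (10, 4.5) misses the remaining region (no effect) — 1 connected region. The outline is a single polygon with 4 vertices. Extrusion per mm of travel: 0.4 × 0.12 / (π × 0.875²) = 0.019956. Accumulating E over each segment gives final E = 0.4789.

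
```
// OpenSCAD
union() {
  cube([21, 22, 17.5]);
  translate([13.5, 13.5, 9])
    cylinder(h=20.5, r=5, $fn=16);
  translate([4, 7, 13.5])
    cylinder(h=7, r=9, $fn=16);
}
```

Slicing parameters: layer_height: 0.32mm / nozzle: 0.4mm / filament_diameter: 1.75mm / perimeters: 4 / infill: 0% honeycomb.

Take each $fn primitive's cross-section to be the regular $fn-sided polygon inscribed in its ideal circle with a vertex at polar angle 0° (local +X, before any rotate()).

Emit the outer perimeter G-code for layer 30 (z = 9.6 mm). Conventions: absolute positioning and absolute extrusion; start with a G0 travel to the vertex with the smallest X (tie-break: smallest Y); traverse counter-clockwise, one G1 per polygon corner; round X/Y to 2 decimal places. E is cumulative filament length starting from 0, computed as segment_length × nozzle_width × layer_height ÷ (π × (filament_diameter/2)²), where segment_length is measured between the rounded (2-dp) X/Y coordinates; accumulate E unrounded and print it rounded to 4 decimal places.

At z = 9.6 mm: the cube is present — its section is the full 21×22 rectangle; the cylinder at (13.5, 13.5): section is a regular 16-gon, circumradius r=5; the cylinder at (4, 7) is not intersected at this z (z outside [13.5, 20.5]); Taking the union: the r=5 cylinder at (13.5, 13.5) lies entirely inside the 21×22 cube, so the union is just the 21×22 cube — 1 connected region. The outline is a single polygon with 4 vertices. Extrusion per mm of travel: 0.4 × 0.32 / (π × 0.875²) = 0.053216. Accumulating E over each segment gives final E = 4.5766.

G0 X0.00 Y0.00 Z9.60
G1 X21.00 Y0.00 E1.1175
G1 X21.00 Y22.00 E2.2883
G1 X0.00 Y22.00 E3.4058
G1 X0.00 Y0.00 E4.5766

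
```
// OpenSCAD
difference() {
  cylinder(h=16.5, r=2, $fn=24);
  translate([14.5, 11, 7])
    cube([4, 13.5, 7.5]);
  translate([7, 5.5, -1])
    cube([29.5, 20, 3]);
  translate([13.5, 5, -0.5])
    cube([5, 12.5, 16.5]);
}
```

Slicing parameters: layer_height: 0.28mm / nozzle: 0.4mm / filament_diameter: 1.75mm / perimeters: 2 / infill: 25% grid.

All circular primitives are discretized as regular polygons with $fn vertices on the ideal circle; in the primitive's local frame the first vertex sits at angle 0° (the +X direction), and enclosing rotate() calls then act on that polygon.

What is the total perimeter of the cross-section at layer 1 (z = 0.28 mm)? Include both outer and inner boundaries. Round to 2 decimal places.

12.53 mm

At z = 0.28 mm: the r=2 cylinder gives a regular 24-gon of circumradius 2 (constant along its height) (perimeter = 2·24·2.000·sin(180°/24) = 12.53 mm); the cube at (14.5, 11) is absent (z outside [7, 14.5]); the cube at (7, 5.5) (footprint 29.5×20) is included at this height (perimeter 99.00 mm); the cube at (13.5, 5) (footprint 5×12.5) is included at this height (perimeter 35.00 mm); Taking the first minus the rest: starting from the r=2 cylinder, the 29.5×20 cube at (7, 5.5) misses the remaining region (no effect); the 5×12.5 cube at (13.5, 5) misses the remaining region (no effect) — boundary = 12.53 mm. Overall, the cross-section is a single solid region. Total boundary length (outer) = 12.53 mm.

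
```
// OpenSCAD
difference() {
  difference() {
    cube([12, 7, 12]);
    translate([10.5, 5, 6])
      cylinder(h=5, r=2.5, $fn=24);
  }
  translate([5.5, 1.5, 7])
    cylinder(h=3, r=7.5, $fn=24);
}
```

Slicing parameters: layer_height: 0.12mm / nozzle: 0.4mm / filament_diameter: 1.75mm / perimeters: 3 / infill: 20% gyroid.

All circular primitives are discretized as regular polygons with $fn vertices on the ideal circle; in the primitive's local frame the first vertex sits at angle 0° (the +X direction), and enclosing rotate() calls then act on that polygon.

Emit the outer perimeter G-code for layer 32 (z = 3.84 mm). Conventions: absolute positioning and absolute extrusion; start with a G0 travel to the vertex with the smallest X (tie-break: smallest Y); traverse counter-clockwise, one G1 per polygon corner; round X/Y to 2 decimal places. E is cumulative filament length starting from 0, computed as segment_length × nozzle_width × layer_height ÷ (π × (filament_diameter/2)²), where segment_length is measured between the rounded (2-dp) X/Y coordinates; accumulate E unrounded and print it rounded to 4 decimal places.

At z = 3.84 mm: the cube (footprint 12×7) is included at this height; the cylinder at (10.5, 5) is not intersected at this z (z outside [6, 11]); Taking the first minus the rest: none of the subtracted shapes is present at this height, so the 12×7 cube is unchanged — 1 connected region; the cylinder at (5.5, 1.5) is absent (z outside [7, 10]); Subtracting the remaining from the first: none of the subtracted shapes is present at this height, so that combined region is unchanged — 1 connected region. The outline is a single polygon with 4 vertices. Extrusion per mm of travel: 0.4 × 0.12 / (π × 0.875²) = 0.019956. Accumulating E over each segment gives final E = 0.7583.

G0 X0.00 Y0.00 Z3.84
G1 X12.00 Y0.00 E0.2395
G1 X12.00 Y7.00 E0.3792
G1 X0.00 Y7.00 E0.6186
G1 X0.00 Y0.00 E0.7583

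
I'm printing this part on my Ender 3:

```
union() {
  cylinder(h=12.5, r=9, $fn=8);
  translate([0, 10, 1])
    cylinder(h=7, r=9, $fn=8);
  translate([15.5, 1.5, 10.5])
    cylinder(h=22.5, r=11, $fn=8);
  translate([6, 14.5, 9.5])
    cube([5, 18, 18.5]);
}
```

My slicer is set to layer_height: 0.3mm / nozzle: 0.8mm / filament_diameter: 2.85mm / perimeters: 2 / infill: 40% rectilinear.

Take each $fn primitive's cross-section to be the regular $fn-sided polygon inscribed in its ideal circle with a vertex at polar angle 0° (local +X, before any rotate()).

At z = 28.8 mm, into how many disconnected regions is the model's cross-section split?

1

At z = 28.8 mm: the cylinder is not intersected at this z (z outside [0, 12.5]); the cylinder at (0, 10) is not intersected at this z (z outside [1, 8]); the r=11 cylinder at (15.5, 1.5) contributes a regular 8-gon of circumradius 11; the cube at (6, 14.5) is not intersected at this z (z outside [9.5, 28]); Merging all regions: only the r=11 cylinder at (15.5, 1.5) is present, so the union is just that shape — 1 connected region. The result has 1 disconnected region.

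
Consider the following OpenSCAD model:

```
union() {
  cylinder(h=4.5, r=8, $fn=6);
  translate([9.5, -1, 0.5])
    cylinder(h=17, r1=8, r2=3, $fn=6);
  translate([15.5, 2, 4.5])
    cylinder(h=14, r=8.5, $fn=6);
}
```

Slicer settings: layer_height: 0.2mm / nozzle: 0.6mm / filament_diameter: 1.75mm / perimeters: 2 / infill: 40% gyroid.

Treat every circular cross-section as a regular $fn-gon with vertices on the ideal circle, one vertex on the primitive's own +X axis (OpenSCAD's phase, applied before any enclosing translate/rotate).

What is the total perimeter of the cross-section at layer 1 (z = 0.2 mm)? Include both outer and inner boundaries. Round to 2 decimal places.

48.00 mm

At z = 0.2 mm: the r=8 cylinder gives a regular 6-gon of circumradius 8 (constant along its height) (perimeter = 2·6·8.000·sin(180°/6) = 48.00 mm); the cone at (9.5, -1) is absent (z outside [0.5, 17.5]); the cylinder at (15.5, 2) is not intersected at this z (z outside [4.5, 18.5]); Combining (union): only the r=8 cylinder is present, so the union is just that shape — boundary = 48.00 mm. Overall, the cross-section is a single solid region. Total boundary length (outer) = 48.00 mm.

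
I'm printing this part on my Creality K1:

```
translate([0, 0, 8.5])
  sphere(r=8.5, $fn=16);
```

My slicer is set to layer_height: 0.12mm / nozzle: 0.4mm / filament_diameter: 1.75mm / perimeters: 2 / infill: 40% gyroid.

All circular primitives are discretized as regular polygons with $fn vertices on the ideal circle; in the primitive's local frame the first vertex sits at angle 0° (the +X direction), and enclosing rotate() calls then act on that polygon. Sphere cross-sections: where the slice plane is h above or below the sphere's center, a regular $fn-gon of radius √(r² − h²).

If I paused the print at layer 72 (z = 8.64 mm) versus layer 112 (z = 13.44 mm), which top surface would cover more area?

Layer 72 (z = 8.64): the r=8.5 sphere slices to a regular 16-gon of circumradius 8.499 (√(r²−h²) with h=0.14 from center) (area = (16/2)·8.499²·sin(360°/16) = 221.13 mm²). So its area = 221.13 mm². Layer 112 (z = 13.44): the r=8.5 sphere slices to a regular 16-gon of circumradius 6.917 (√(r²−h²) with h=4.94 from center) (area = (16/2)·6.917²·sin(360°/16) = 146.48 mm²). So its area = 146.48 mm². Layer 72 is larger (221.13 vs 146.48 mm²).

layer 72 (z = 8.64 mm)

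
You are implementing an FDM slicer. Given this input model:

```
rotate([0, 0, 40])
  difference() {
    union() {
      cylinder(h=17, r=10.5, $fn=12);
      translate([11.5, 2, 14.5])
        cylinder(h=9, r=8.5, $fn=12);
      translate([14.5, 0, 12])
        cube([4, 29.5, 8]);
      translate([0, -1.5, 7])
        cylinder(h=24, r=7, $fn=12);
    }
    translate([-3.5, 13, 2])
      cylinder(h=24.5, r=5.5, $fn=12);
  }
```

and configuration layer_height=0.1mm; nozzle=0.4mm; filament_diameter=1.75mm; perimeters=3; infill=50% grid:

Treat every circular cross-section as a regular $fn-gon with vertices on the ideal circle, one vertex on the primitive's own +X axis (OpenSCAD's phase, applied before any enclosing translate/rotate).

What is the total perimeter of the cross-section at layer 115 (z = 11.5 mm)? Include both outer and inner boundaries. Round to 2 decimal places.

65.62 mm

At z = 11.5 mm: the r=10.5 cylinder gives a regular 12-gon of circumradius 10.5 (constant along its height) (perimeter = 2·12·10.500·sin(180°/12) = 65.22 mm); the cylinder at (11.5, 2) is absent (z outside [14.5, 23.5]); the cube at (14.5, 0) is not intersected at this z (z outside [12, 20]); the r=7 cylinder at (0, -1.5) contributes a regular 12-gon of circumradius 7 (perimeter = 2·12·7.000·sin(180°/12) = 43.48 mm); Combining (union): the r=7 cylinder at (0, -1.5) lies entirely inside the r=10.5 cylinder, so the union is just the r=10.5 cylinder — boundary = 65.22 mm; the r=5.5 cylinder at (-3.5, 13) contributes a regular 12-gon of circumradius 5.5 (perimeter = 2·12·5.500·sin(180°/12) = 34.16 mm); Taking the first minus the rest: starting from that combined region, the r=5.5 cylinder at (-3.5, 13) partially overlaps it — only the 11.20 mm² overlap (of its 90.75 mm²) is removed, clipping the outline — boundary = 65.62 mm; (whole slice rotated 40° about Z — lengths, areas and connectivity unchanged). Overall, the cross-section is a single solid region. Total boundary length (outer) = 65.62 mm.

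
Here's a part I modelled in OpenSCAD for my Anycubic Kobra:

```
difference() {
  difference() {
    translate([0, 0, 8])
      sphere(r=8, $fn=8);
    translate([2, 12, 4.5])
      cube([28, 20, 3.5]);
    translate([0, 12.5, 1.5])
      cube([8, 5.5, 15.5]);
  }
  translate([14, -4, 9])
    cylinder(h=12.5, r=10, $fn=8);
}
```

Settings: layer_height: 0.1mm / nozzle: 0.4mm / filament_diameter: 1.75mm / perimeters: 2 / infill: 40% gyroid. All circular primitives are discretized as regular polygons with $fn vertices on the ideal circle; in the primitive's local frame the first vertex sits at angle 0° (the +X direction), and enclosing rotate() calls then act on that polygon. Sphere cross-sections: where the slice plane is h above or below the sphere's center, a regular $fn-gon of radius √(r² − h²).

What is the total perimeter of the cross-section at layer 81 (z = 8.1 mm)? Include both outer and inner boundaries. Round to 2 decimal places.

At z = 8.1 mm: the r=8 sphere contributes a regular 8-gon of circumradius √(8²−0.1²) = 7.999 (perimeter = 2·8·7.999·sin(180°/8) = 48.98 mm); the cube at (2, 12) is absent (z outside [4.5, 8]); the cube at (0, 12.5) (footprint 8×5.5) is included at this height (perimeter 27.00 mm); Taking the first minus the rest: starting from the r=8 sphere, the 8×5.5 cube at (0, 12.5) misses the remaining region (no effect) — boundary = 48.98 mm; the cylinder at (14, -4) is not intersected at this z (z outside [9, 21.5]); After the difference (first − rest): none of the subtracted shapes is present at this height, so the result so far is unchanged — boundary = 48.98 mm. Overall, the cross-section is a single solid region. Total boundary length (outer) = 48.98 mm.

48.98 mm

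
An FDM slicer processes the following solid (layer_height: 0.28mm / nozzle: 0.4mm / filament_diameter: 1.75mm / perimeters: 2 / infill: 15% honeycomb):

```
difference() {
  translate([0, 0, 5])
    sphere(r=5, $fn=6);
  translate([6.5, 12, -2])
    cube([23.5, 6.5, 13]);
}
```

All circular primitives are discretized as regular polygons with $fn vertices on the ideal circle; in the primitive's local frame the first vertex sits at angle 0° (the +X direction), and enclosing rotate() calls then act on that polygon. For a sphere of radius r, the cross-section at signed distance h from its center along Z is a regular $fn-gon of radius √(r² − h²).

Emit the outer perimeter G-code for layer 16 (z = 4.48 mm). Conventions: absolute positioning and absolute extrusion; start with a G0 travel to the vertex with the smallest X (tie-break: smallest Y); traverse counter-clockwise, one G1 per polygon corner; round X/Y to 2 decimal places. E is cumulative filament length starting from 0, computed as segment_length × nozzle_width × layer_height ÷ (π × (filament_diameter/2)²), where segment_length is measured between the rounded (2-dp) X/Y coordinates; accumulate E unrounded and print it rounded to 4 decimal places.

At z = 4.48 mm: the r=5 sphere slices to a regular 6-gon of circumradius 4.973 (√(r²−h²) with h=0.52 from center); the cube at (6.5, 12) (footprint 23.5×6.5) is included at this height; Taking the first minus the rest: starting from the r=5 sphere, the 23.5×6.5 cube at (6.5, 12) misses the remaining region (no effect) — 1 connected region. The outline is a single polygon with 6 vertices. Extrusion per mm of travel: 0.4 × 0.28 / (π × 0.875²) = 0.046564. Accumulating E over each segment gives final E = 1.3900.

G0 X-4.97 Y0.00 Z4.48
G1 X-2.49 Y-4.31 E0.2315
G1 X2.49 Y-4.31 E0.4634
G1 X4.97 Y0.00 E0.6950
G1 X2.49 Y4.31 E0.9265
G1 X-2.49 Y4.31 E1.1584
G1 X-4.97 Y0.00 E1.3900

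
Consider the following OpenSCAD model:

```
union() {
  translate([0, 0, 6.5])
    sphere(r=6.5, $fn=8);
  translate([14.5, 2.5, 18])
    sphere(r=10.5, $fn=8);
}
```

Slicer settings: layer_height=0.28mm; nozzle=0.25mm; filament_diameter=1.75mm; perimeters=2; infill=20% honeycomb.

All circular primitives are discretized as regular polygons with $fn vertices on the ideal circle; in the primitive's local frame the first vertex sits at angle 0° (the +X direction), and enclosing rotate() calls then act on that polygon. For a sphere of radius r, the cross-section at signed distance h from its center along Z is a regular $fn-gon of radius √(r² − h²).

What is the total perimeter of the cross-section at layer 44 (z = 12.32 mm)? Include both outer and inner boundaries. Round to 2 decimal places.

At z = 12.32 mm: the r=6.5 sphere contributes a regular 8-gon of circumradius √(6.5²−5.82²) = 2.894 (perimeter = 2·8·2.894·sin(180°/8) = 17.72 mm); the sphere at (14.5, 2.5): section is a regular 8-gon, circumradius = √(r²−h²) = √(10.5²−5.68²) = 8.831 (perimeter = 2·8·8.831·sin(180°/8) = 54.07 mm); Merging all regions: the 2 present regions are separate (no shared area or edge), so areas and boundary lengths simply add and each stays a separate island — boundary = 71.79 mm. Overall, the cross-section has 2 separate islands. Total boundary length (outer) = 71.79 mm.

71.79 mm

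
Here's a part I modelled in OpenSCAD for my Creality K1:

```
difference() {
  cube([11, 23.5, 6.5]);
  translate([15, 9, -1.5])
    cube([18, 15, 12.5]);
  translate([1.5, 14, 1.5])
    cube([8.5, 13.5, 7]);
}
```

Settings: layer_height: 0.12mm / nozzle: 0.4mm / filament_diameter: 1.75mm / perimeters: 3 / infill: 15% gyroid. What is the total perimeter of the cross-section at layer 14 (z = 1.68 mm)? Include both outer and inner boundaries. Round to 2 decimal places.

88.00 mm

At z = 1.68 mm: the cube is present — its section is the full 11×23.5 rectangle (perimeter 69.00 mm); the cube at (15, 9) is present — its section is the full 18×15 rectangle (perimeter 66.00 mm); the cube at (1.5, 14) is present — its section is the full 8.5×13.5 rectangle (perimeter 44.00 mm); After the difference (first − rest): starting from the 11×23.5 cube, the 18×15 cube at (15, 9) misses the remaining region (no effect); the 8.5×13.5 cube at (1.5, 14) partially overlaps it — only the 80.75 mm² overlap (of its 114.75 mm²) is removed, clipping the outline — boundary = 88.00 mm. Overall, the cross-section is a single solid region. Total boundary length (outer) = 88.00 mm.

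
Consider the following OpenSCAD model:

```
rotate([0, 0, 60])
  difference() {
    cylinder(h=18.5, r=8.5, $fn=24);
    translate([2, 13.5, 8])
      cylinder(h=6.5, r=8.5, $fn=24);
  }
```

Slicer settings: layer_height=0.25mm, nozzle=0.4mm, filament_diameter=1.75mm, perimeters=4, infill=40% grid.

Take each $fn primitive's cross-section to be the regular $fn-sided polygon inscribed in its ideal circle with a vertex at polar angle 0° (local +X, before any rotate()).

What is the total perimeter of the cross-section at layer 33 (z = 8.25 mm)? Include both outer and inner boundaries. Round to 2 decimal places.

At z = 8.25 mm: the cylinder: section is a regular 24-gon, circumradius r=8.5 (perimeter = 2·24·8.500·sin(180°/24) = 53.25 mm); the r=8.5 cylinder at (2, 13.5) gives a regular 24-gon of circumradius 8.5 (constant along its height) (perimeter = 2·24·8.500·sin(180°/24) = 53.25 mm); After the difference (first − rest): starting from the r=8.5 cylinder, the r=8.5 cylinder at (2, 13.5) partially overlaps it — only the 22.08 mm² overlap (of its 224.40 mm²) is removed, clipping the outline — boundary = 53.25 mm; (whole slice rotated 60° about Z — lengths, areas and connectivity unchanged). Overall, the cross-section is a single solid region. Total boundary length (outer) = 53.25 mm.

53.25 mm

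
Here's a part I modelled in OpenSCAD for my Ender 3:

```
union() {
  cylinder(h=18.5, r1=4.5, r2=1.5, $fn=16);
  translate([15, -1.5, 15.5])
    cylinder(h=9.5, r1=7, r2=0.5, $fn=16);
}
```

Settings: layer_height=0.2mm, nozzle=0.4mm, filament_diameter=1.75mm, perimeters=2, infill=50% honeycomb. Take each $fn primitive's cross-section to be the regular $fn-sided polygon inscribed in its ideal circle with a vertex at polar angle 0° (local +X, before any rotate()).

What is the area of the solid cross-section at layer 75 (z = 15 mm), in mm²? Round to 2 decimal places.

At z = 15 mm: the cone (r1=4.5→r2=1.5) has section circumradius 2.068 here — a regular 16-gon (area = (16/2)·2.068²·sin(360°/16) = 13.09 mm²); the cone at (15, -1.5) is not intersected at this z (z outside [15.5, 25]); Taking the union: only the cone is present, so the union is just that shape — area = 13.09 mm². Overall, the cross-section is a single solid region. Net area = 13.09 mm².

13.09 mm²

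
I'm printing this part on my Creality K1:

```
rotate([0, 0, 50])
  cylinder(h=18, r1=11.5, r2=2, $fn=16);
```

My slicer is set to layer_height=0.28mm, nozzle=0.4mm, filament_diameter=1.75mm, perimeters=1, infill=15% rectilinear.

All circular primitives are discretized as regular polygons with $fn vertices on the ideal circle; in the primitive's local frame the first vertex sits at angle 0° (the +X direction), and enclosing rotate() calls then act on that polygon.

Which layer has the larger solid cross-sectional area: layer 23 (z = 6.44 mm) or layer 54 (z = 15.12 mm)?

Layer 23 (z = 6.44): the cone contributes a regular 16-gon of circumradius 8.101 (interpolated between r1=11.5 and r2=2 at t=0.358) (area = (16/2)·8.101²·sin(360°/16) = 200.92 mm²); (rotated 50° about Z; rotation is an isometry so areas/perimeters/island counts are preserved). So its area = 200.92 mm². Layer 54 (z = 15.12): the cone: at t=0.840 of its height the radius interpolates to r₁+(r₂−r₁)t = 3.520, giving a regular 16-gon of that circumradius (area = (16/2)·3.520²·sin(360°/16) = 37.93 mm²); (whole slice rotated 50° about Z — lengths, areas and connectivity unchanged). So its area = 37.93 mm². Layer 23 is larger (200.92 vs 37.93 mm²).

layer 23 (z = 6.44 mm)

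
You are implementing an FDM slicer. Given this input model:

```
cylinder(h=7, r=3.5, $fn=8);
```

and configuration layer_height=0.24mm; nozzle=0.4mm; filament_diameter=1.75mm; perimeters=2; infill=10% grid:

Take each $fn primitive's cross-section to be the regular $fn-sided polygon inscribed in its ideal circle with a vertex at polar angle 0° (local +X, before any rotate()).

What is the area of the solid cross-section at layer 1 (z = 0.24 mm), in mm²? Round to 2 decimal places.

34.65 mm²

At z = 0.24 mm: the r=3.5 cylinder contributes a regular 8-gon of circumradius 3.5 (area = (8/2)·3.500²·sin(360°/8) = 34.65 mm²). Overall, the cross-section is a single solid region. Net area = 34.65 mm².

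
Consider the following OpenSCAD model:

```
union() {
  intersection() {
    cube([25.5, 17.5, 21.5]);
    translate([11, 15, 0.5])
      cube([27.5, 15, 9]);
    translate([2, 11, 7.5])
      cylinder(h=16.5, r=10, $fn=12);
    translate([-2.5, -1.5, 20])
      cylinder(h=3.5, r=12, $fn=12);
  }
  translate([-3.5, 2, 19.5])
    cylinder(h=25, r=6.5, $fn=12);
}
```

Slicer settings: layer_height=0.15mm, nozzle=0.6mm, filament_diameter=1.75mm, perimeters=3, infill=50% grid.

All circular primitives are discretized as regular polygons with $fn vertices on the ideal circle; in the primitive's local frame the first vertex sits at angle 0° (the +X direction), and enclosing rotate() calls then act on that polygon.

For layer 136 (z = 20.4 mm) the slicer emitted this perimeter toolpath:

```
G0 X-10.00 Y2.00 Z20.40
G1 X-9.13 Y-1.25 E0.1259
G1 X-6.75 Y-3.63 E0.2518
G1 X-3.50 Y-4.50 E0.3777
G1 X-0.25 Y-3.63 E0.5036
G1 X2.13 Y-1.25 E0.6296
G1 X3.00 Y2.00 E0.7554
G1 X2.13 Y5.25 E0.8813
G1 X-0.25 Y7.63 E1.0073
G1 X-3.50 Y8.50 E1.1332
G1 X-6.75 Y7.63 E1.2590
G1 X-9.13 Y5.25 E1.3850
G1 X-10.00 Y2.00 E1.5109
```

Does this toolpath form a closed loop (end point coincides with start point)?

Start point (G0): (-10.00, 2.00). End point (last G1): the path returns to the start — closed.

yes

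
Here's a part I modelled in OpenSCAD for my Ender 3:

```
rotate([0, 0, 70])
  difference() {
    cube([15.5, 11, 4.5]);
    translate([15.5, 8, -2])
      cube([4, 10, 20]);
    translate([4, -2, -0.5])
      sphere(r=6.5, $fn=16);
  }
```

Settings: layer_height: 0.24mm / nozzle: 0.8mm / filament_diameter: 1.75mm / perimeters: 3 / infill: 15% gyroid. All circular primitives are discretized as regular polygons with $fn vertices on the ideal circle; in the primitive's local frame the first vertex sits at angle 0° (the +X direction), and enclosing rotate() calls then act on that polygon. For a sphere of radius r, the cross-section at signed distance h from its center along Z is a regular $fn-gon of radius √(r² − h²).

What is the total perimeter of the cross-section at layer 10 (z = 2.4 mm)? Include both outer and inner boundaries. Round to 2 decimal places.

At z = 2.4 mm: the 15.5×11 cube contributes its full rectangle (perimeter 53.00 mm); the 4×10 cube at (15.5, 8) contributes its full rectangle (perimeter 28.00 mm); the r=6.5 sphere at (4, -2) contributes a regular 16-gon of circumradius √(6.5²−2.9²) = 5.817 (perimeter = 2·16·5.817·sin(180°/16) = 36.32 mm); Taking the first minus the rest: starting from the 15.5×11 cube, the 4×10 cube at (15.5, 8) misses the remaining region (no effect); the r=6.5 sphere at (4, -2) partially overlaps it — only the 27.60 mm² overlap (of its 103.60 mm²) is removed, clipping the outline — boundary = 52.83 mm; (whole slice rotated 70° about Z — lengths, areas and connectivity unchanged). Overall, the cross-section is a single solid region. Total boundary length (outer) = 52.83 mm.

52.83 mm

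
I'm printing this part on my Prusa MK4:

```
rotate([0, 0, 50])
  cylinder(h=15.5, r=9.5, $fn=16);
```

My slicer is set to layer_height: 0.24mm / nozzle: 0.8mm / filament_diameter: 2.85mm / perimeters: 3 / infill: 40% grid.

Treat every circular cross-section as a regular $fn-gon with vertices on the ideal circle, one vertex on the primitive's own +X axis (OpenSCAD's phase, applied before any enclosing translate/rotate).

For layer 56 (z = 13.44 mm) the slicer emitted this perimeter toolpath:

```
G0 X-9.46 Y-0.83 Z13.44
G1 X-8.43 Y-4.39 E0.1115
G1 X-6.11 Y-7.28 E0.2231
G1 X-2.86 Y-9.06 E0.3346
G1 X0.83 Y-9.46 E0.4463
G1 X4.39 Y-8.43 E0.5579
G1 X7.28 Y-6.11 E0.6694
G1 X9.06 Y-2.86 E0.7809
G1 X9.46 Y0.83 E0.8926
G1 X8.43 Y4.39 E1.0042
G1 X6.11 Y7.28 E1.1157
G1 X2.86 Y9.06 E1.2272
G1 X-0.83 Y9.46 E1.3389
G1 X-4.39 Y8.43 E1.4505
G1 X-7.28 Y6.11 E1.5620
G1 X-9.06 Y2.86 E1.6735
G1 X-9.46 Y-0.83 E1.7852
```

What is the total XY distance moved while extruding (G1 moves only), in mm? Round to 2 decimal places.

Sum the Euclidean lengths of each G1 segment: total = 59.32 mm.

59.32 mm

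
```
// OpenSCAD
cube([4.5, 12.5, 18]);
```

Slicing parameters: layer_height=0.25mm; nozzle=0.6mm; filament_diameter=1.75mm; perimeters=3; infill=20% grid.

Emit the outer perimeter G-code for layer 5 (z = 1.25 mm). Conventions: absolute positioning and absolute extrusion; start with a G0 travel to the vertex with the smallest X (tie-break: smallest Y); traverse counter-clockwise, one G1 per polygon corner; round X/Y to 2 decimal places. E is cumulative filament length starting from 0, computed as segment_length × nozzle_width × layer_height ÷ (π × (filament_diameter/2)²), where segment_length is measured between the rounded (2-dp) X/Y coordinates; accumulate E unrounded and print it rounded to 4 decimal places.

G0 X0.00 Y0.00 Z1.25
G1 X4.50 Y0.00 E0.2806
G1 X4.50 Y12.50 E1.0602
G1 X0.00 Y12.50 E1.3408
G1 X0.00 Y0.00 E2.1203

At z = 1.25 mm: the cube (footprint 4.5×12.5) is included at this height. The outline is a single polygon with 4 vertices. Extrusion per mm of travel: 0.6 × 0.25 / (π × 0.875²) = 0.062363. Accumulating E over each segment gives final E = 2.1203.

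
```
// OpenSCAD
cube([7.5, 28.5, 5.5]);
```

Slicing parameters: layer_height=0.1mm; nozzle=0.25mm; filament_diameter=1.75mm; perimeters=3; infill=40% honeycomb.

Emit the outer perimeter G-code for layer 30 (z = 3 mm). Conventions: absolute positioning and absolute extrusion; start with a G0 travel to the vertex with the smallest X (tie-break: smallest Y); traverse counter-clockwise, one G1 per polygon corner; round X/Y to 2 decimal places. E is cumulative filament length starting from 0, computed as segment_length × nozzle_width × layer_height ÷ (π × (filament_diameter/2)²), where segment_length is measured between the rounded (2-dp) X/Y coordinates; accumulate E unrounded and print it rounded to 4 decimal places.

At z = 3 mm: the cube (footprint 7.5×28.5) is included at this height. The outline is a single polygon with 4 vertices. Extrusion per mm of travel: 0.25 × 0.1 / (π × 0.875²) = 0.010394. Accumulating E over each segment gives final E = 0.7484.

G0 X0.00 Y0.00 Z3.00
G1 X7.50 Y0.00 E0.0780
G1 X7.50 Y28.50 E0.3742
G1 X0.00 Y28.50 E0.4521
G1 X0.00 Y0.00 E0.7484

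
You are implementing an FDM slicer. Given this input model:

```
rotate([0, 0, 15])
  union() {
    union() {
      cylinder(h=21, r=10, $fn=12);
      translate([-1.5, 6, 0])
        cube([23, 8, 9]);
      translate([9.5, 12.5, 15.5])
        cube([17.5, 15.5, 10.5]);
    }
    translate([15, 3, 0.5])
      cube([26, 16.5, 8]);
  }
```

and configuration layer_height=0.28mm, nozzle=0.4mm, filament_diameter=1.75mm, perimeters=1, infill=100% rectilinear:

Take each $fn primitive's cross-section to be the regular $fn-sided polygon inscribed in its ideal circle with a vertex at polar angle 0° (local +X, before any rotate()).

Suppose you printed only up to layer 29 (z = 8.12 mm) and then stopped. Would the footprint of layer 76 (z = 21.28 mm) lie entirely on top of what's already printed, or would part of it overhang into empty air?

part overhangs

Compare the two slices. At z = 8.12: the cylinder: section is a regular 12-gon, circumradius r=10 (area = (12/2)·10.000²·sin(360°/12) = 300.00 mm²); the cube at (-1.5, 6) is present — its section is the full 23×8 rectangle (area 184.00 mm²); the cube at (9.5, 12.5) is absent (z outside [15.5, 26]); Merging all regions: the regions partially overlap — summed areas 484.00 mm² minus the doubly-counted overlap 25.89 mm² gives 458.11 mm² — area = 458.11 mm²; the cube at (15, 3) (footprint 26×16.5) is included at this height (area 429.00 mm²); Combining (union): the regions partially overlap — summed areas 887.11 mm² minus the doubly-counted overlap 52.00 mm² gives 835.11 mm² — area = 835.11 mm²; (rotated 15° about Z; rotation is an isometry so areas/perimeters/island counts are preserved). At z = 21.28: the cylinder does not reach this height (z outside [0, 21]); the cube at (-1.5, 6) does not reach this height (z outside [0, 9]); the cube at (9.5, 12.5) is present — its section is the full 17.5×15.5 rectangle (area 271.25 mm²); Merging all regions: only the 17.5×15.5 cube at (9.5, 12.5) is present, so the union is just that shape — area = 271.25 mm²; the cube at (15, 3) is not intersected at this z (z outside [0.5, 8.5]); Merging all regions: only that combined region is present, so the union is just that shape — area = 271.25 mm²; (whole slice rotated 15° about Z — lengths, areas and connectivity unchanged). Checking containment: at z = 21.28 the cross-section extends beyond the z = 8.12 cross-section by about 179.00 mm².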